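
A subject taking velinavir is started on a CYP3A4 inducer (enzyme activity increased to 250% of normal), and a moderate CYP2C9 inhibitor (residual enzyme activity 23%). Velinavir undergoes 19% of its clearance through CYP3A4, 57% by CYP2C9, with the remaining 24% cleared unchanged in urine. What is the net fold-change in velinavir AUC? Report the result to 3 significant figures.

The CYP3A4 pathway (19% of clearance) increases to 2.5× activity: 0.19 × 2.5 = 0.475.
The CYP2C9 pathway (57% of clearance) falls to 0.23× activity: 0.57 × 0.23 = 0.1311.
The remaining 24% of clearance is unaffected.
New clearance relative to baseline: 0.475 + 0.1311 + 0.24 = 0.8461.
Because AUC varies inversely with clearance, the combined effect is 1 / 0.8461 = 1.18.

1.18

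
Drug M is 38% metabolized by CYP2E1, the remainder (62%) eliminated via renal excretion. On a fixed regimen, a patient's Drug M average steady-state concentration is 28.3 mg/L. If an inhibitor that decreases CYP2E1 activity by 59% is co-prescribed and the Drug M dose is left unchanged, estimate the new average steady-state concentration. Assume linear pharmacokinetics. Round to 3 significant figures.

36.5 mg/L

The CYP2E1 pathway (38% of clearance) falls to 0.41× activity: 0.38 × 0.41 = 0.1558.
The remaining 62% of clearance is unaffected.
New clearance relative to baseline: 0.1558 + 0.62 = 0.7758.
With dosing unchanged, average steady-state concentration scales as 1/CL: 28.3 / 0.7758 = 36.5 mg/L.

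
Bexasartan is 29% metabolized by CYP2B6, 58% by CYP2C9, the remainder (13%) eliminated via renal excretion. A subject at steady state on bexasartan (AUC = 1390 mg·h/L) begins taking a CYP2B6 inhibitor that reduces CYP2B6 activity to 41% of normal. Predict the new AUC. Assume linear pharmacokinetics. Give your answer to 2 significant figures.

1.7 × 10³ mg·h/L

The CYP2B6 pathway (29% of clearance) falls to 0.41× activity: 0.29 × 0.41 = 0.1189.
CYP2C9 (58%) and the residual 13% are unaffected.
CL_new/CL_old = 0.1189 + 0.58 + 0.13 = 0.8289.
New AUC = baseline ÷ relative clearance = 1390 / 0.8289 = 1.7 × 10³ mg·h/L.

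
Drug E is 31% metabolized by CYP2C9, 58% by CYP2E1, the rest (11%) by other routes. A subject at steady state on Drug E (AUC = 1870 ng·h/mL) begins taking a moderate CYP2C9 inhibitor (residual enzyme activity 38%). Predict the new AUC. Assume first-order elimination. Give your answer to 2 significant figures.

CYP2C9: 0.31 × 0.38 = 0.1178
CYP2E1: 0.58 (unchanged)
Other: 0.11 (unchanged)
New clearance relative to baseline: 0.1178 + 0.58 + 0.11 = 0.8078.
With dosing unchanged, AUC scales as 1/CL: 1870 / 0.8078 = 2.3 × 10³ ng·h/mL.

2.3 × 10³ ng·h/mL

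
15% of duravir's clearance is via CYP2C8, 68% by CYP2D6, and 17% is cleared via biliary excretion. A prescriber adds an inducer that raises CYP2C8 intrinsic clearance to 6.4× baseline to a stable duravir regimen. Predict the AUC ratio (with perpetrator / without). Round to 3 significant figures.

0.552

The CYP2C8 pathway (15% of clearance) increases to 6.4× activity: 0.15 × 6.4 = 0.96.
CYP2D6 (68%) and the residual 17% are unaffected.
CL_new/CL_old = 0.96 + 0.68 + 0.17 = 1.81.
AUC ratio = CL_old/CL_new = 1 / 1.81 = 0.552.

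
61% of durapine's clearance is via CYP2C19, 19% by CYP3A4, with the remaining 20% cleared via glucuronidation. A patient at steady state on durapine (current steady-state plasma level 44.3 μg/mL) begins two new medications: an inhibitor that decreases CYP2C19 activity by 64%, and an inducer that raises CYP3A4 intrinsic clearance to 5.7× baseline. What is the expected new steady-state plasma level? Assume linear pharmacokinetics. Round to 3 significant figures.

The CYP2C19 pathway (61% of clearance) falls to 0.36× activity: 0.61 × 0.36 = 0.2196.
The CYP3A4 pathway (19% of clearance) increases to 5.7× activity: 0.19 × 5.7 = 1.083.
The remaining 20% of clearance is unaffected.
New clearance relative to baseline: 0.2196 + 1.083 + 0.2 = 1.5026.
Dividing the baseline by the relative clearance: 44.3 / 1.5026 = 29.5 μg/mL.

29.5 μg/mL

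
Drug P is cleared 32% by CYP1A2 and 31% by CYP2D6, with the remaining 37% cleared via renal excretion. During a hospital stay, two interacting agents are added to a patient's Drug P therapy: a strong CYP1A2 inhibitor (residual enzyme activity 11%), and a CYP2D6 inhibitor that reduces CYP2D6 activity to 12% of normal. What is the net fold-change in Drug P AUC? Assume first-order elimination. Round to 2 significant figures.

2.3

The CYP1A2 pathway (32% of clearance) falls to 0.11× activity: 0.32 × 0.11 = 0.0352.
The CYP2D6 pathway (31% of clearance) is reduced to 0.12× activity: 0.31 × 0.12 = 0.0372.
Non-CYP routes (37%) are unchanged.
New clearance relative to baseline: 0.0352 + 0.0372 + 0.37 = 0.4424.
Because AUC varies inversely with clearance, the combined effect is 1 / 0.4424 = 2.3.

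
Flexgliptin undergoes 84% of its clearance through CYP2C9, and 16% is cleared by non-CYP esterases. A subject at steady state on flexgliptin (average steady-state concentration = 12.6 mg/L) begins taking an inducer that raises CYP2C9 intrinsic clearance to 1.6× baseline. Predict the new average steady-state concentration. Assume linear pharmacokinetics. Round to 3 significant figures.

The CYP2C9 pathway (84% of clearance) is boosted to 1.6× activity: 0.84 × 1.6 = 1.344.
Non-CYP routes (16%) are unchanged.
CL_new/CL_old = 1.344 + 0.16 = 1.504.
Average steady-state concentration ∝ 1/CL, so new value = 12.6 / 1.504 = 8.38 mg/L.

8.38 mg/L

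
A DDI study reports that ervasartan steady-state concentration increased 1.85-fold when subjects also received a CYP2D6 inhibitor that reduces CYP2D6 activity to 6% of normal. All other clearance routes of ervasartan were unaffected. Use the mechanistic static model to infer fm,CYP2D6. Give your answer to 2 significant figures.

0.49

CL'/CL = 1 / 1.85 = 0.5405
0.06·fm + (1 − fm) = 0.5405
fm = (0.5405 − 1) / (0.06 − 1) = 0.49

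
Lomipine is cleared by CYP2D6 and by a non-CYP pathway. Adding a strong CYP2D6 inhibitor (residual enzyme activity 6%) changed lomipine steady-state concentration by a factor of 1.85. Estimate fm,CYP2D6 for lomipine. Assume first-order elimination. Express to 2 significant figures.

CL'/CL = 1 / 1.85 = 0.5405
0.06·fm + (1 − fm) = 0.5405
fm = (0.5405 − 1) / (0.06 − 1) = 0.49

0.49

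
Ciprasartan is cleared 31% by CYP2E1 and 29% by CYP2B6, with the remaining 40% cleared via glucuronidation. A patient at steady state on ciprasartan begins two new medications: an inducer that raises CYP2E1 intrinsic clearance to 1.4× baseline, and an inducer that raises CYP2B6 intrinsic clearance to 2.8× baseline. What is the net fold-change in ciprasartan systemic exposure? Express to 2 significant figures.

0.61

The CYP2E1 pathway (31% of clearance) increases to 1.4× activity: 0.31 × 1.4 = 0.434.
The CYP2B6 pathway (29% of clearance) is boosted to 2.8× activity: 0.29 × 2.8 = 0.812.
Non-CYP routes (40%) are unchanged.
New clearance relative to baseline: 0.434 + 0.812 + 0.4 = 1.646.
Because systemic exposure varies inversely with clearance, the combined effect is 1 / 1.646 = 0.61.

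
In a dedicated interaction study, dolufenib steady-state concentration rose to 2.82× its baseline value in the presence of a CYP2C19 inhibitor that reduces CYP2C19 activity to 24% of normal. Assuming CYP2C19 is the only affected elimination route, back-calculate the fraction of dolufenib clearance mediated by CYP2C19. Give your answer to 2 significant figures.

0.85

Write x for the fraction cleared via CYP2C19. The observed steady-state concentration change means clearance fell to 1/2.82 = 0.3546 of baseline.
Only the CYP2C19 route changed, so 0.3546 = x·0.24 + (1 − x), giving x = 0.85.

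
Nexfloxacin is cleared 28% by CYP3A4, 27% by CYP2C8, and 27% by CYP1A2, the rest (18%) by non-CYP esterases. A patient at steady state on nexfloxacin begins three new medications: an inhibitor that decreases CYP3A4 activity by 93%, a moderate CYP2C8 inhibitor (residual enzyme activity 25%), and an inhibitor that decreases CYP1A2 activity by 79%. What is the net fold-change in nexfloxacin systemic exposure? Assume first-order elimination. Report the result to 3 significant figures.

CYP3A4: 0.28 × 0.07 = 0.0196
CYP2C8: 0.27 × 0.25 = 0.0675
CYP1A2: 0.27 × 0.21 = 0.0567
Other: 0.18 (unchanged)
Relative clearance = 0.0196 + 0.0675 + 0.0567 + 0.18 = 0.3238.
Systemic exposure ∝ 1/CL: fold-change = 1 / 0.3238 = 3.09.

3.09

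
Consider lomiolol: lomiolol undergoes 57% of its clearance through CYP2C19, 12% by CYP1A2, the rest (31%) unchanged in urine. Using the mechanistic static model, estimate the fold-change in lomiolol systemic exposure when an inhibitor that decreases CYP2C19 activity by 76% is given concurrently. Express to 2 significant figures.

1.8

The CYP2C19 pathway (57% of clearance) is reduced to 0.24× activity: 0.57 × 0.24 = 0.1368.
CYP1A2 (12%) and the residual 31% are unaffected.
Relative clearance = 0.1368 + 0.12 + 0.31 = 0.5668.
Systemic exposure is inversely proportional to clearance, so the fold-change is 1 / 0.5668 = 1.8.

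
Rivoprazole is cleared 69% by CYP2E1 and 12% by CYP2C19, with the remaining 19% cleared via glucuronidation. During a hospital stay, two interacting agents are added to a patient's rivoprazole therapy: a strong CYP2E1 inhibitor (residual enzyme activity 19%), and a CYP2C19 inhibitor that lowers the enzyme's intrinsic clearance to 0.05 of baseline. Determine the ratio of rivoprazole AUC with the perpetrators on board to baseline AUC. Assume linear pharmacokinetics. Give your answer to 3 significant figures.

3.06

CYP2E1: 0.69 × 0.19 = 0.1311
CYP2C19: 0.12 × 0.05 = 0.006
Other: 0.19 (unchanged)
Relative clearance = 0.1311 + 0.006 + 0.19 = 0.3271.
Net AUC ratio = 1 / 0.3271 = 3.06.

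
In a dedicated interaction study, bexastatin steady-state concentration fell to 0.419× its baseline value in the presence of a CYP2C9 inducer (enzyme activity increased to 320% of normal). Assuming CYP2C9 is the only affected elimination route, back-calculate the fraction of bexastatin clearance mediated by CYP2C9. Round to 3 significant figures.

Let fm be the CYP2C9 fraction. New clearance relative to baseline = fm × 3.2 + (1 − fm).
Steady-state concentration ratio = 1 / (new CL fraction), so new CL fraction = 1 / 0.419 = 2.387.
fm × 3.2 + 1 − fm = 2.387  ⇒  fm × (3.2 − 1) = 1.387  ⇒  fm = 0.630.

0.630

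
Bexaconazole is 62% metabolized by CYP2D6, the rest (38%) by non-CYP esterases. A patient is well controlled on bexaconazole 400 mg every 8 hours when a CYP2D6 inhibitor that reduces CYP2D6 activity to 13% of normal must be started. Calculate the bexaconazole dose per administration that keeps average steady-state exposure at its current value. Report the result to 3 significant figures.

184 mg

The CYP2D6 pathway (62% of clearance) drops to 0.13× activity: 0.62 × 0.13 = 0.0806.
The remaining 38% of clearance is unaffected.
Relative clearance = 0.0806 + 0.38 = 0.4606.
Css,avg = (dose rate)/CL, so holding Css fixed requires dose ∝ CL: 400 × 0.4606 = 184 mg.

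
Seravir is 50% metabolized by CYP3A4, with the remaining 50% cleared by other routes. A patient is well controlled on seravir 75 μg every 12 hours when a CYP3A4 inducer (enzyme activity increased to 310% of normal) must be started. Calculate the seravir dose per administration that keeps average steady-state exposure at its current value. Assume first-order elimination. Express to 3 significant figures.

154 μg

CYP3A4: 0.5 × 3.1 = 1.55
Other: 0.5 (unchanged)
CL_new/CL_old = 1.55 + 0.5 = 2.05.
Exposure is unchanged when dose changes in proportion to clearance. New dose = 75 μg × 2.05 = 154 μg.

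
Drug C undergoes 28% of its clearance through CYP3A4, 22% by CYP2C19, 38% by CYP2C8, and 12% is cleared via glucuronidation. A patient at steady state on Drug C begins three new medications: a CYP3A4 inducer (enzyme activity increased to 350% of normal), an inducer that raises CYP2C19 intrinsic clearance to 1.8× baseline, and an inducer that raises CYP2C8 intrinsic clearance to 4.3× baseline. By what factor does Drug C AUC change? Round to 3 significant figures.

The CYP3A4 pathway (28% of clearance) rises to 3.5× activity: 0.28 × 3.5 = 0.98.
The CYP2C19 pathway (22% of clearance) rises to 1.8× activity: 0.22 × 1.8 = 0.396.
The CYP2C8 pathway (38% of clearance) is boosted to 4.3× activity: 0.38 × 4.3 = 1.634.
Non-CYP routes (12%) are unchanged.
New clearance relative to baseline: 0.98 + 0.396 + 1.634 + 0.12 = 3.13.
Net AUC ratio = 1 / 3.13 = 0.319.

0.319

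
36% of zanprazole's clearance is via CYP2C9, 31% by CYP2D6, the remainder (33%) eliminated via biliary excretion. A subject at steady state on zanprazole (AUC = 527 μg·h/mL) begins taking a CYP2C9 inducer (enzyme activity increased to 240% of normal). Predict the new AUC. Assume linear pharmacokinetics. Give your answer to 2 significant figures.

3.5 × 10² μg·h/mL

The CYP2C9 pathway (36% of clearance) is boosted to 2.4× activity: 0.36 × 2.4 = 0.864.
CYP2D6 (31%) and the residual 33% are unaffected.
Relative clearance = 0.864 + 0.31 + 0.33 = 1.504.
New AUC = baseline ÷ relative clearance = 527 / 1.504 = 3.5 × 10² μg·h/mL.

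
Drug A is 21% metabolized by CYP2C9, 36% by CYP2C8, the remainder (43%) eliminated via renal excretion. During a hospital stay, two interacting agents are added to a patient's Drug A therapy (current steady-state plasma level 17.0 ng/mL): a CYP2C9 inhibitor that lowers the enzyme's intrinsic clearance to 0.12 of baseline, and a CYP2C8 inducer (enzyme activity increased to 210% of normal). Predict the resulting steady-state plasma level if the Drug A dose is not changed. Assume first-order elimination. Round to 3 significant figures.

The CYP2C9 pathway (21% of clearance) is reduced to 0.12× activity: 0.21 × 0.12 = 0.0252.
The CYP2C8 pathway (36% of clearance) increases to 2.1× activity: 0.36 × 2.1 = 0.756.
Non-CYP routes (43%) are unchanged.
CL_new/CL_old = 0.0252 + 0.756 + 0.43 = 1.2112.
New steady-state plasma level = 17.0 / 1.2112 = 14.0 ng/mL (concentration scales inversely with clearance).

14.0 ng/mL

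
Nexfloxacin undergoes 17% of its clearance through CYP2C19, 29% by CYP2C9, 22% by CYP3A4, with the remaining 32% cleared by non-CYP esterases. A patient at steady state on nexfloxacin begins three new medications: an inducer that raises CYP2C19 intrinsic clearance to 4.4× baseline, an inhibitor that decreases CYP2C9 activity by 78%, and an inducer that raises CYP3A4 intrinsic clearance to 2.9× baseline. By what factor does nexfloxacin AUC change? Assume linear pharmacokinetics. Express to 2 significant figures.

The CYP2C19 pathway (17% of clearance) is boosted to 4.4× activity: 0.17 × 4.4 = 0.748.
The CYP2C9 pathway (29% of clearance) falls to 0.22× activity: 0.29 × 0.22 = 0.0638.
The CYP3A4 pathway (22% of clearance) rises to 2.9× activity: 0.22 × 2.9 = 0.638.
Non-CYP routes (32%) are unchanged.
New clearance relative to baseline: 0.748 + 0.0638 + 0.638 + 0.32 = 1.7698.
AUC ∝ 1/CL: fold-change = 1 / 1.7698 = 0.57.

0.57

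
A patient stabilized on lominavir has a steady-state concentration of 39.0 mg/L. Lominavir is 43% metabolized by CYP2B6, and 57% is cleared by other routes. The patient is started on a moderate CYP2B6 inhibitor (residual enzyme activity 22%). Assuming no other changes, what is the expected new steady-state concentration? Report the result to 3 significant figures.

58.7 mg/L

The CYP2B6 pathway (43% of clearance) drops to 0.22× activity: 0.43 × 0.22 = 0.0946.
The remaining 57% of clearance is unaffected.
CL_new/CL_old = 0.0946 + 0.57 = 0.6646.
With dosing unchanged, steady-state concentration scales as 1/CL: 39.0 / 0.6646 = 58.7 mg/L.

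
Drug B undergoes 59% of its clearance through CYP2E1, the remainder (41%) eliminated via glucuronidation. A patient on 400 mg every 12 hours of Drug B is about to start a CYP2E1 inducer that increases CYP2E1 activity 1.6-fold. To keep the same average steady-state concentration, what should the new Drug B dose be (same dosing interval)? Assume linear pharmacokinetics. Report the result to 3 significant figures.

542 mg

The CYP2E1 pathway (59% of clearance) is boosted to 1.6× activity: 0.59 × 1.6 = 0.944.
The remaining 41% of clearance is unaffected.
CL_new/CL_old = 0.944 + 0.41 = 1.354.
Exposure is unchanged when dose changes in proportion to clearance. New dose = 400 mg × 1.354 = 542 mg.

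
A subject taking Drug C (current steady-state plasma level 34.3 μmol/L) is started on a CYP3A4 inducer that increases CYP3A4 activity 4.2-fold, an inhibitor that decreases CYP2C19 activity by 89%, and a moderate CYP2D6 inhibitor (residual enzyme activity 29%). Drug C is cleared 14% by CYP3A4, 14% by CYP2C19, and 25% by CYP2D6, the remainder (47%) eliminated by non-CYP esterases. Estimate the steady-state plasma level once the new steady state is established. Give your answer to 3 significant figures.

29.9 μmol/L

The CYP3A4 pathway (14% of clearance) rises to 4.2× activity: 0.14 × 4.2 = 0.588.
The CYP2C19 pathway (14% of clearance) falls to 0.11× activity: 0.14 × 0.11 = 0.0154.
The CYP2D6 pathway (25% of clearance) is reduced to 0.29× activity: 0.25 × 0.29 = 0.0725.
The remaining 47% of clearance is unaffected.
CL_new/CL_old = 0.588 + 0.0154 + 0.0725 + 0.47 = 1.1459.
Dividing the baseline by the relative clearance: 34.3 / 1.1459 = 29.9 μmol/L.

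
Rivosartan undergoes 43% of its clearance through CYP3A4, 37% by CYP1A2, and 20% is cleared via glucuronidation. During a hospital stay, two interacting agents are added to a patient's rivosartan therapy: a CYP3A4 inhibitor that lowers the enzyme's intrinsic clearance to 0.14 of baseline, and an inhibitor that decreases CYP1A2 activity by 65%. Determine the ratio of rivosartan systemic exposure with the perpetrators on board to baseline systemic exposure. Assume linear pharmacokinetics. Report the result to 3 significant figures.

2.57

The CYP3A4 pathway (43% of clearance) is reduced to 0.14× activity: 0.43 × 0.14 = 0.0602.
The CYP1A2 pathway (37% of clearance) falls to 0.35× activity: 0.37 × 0.35 = 0.1295.
The remaining 20% of clearance is unaffected.
New clearance relative to baseline: 0.0602 + 0.1295 + 0.2 = 0.3897.
Systemic exposure ∝ 1/CL: fold-change = 1 / 0.3897 = 2.57.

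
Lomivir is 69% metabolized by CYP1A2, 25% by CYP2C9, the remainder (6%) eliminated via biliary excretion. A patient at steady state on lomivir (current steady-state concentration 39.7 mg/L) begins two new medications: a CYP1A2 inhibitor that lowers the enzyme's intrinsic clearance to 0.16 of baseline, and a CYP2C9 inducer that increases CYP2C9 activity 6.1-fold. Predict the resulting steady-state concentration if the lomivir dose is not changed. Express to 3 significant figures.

CYP1A2: 0.69 × 0.16 = 0.1104
CYP2C9: 0.25 × 6.1 = 1.525
Other: 0.06 (unchanged)
CL_new/CL_old = 0.1104 + 1.525 + 0.06 = 1.6954.
Dividing the baseline by the relative clearance: 39.7 / 1.6954 = 23.4 mg/L.

23.4 mg/L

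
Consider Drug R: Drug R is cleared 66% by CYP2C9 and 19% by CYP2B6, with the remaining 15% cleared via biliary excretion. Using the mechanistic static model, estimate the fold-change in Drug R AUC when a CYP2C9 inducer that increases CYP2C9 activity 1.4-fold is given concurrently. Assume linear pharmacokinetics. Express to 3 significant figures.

0.791

CYP2C9: 0.66 × 1.4 = 0.924
CYP2B6: 0.19 (unchanged)
Other: 0.15 (unchanged)
New clearance relative to baseline: 0.924 + 0.19 + 0.15 = 1.264.
AUC ratio = CL_old/CL_new = 1 / 1.264 = 0.791.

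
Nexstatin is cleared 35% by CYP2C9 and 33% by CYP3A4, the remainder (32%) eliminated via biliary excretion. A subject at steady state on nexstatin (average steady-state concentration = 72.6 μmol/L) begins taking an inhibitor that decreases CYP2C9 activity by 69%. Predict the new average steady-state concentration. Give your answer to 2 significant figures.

96 μmol/L

The CYP2C9 pathway (35% of clearance) is reduced to 0.31× activity: 0.35 × 0.31 = 0.1085.
CYP3A4 (33%) and the residual 32% are unaffected.
New clearance relative to baseline: 0.1085 + 0.33 + 0.32 = 0.7585.
Average steady-state concentration ∝ 1/CL, so new value = 72.6 / 0.7585 = 96 μmol/L.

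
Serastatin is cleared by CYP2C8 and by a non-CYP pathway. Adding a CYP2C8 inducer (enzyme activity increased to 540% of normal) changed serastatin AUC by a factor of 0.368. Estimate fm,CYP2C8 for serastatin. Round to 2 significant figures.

Call the CYP2C8 fraction fm. After the interaction, CL_new/CL_old = fm × 5.4 + (1 − fm).
AUC ratio = 1 / (new CL fraction), so new CL fraction = 1 / 0.368 = 2.717.
fm × 5.4 + 1 − fm = 2.717  ⇒  fm × (5.4 − 1) = 1.717  ⇒  fm = 0.39.

0.39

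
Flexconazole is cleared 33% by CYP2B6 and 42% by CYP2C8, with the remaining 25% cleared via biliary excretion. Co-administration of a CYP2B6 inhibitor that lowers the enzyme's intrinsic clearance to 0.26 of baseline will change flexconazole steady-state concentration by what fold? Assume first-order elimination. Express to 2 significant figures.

1.3

The CYP2B6 pathway (33% of clearance) falls to 0.26× activity: 0.33 × 0.26 = 0.0858.
CYP2C8 (42%) and the residual 25% are unaffected.
Relative clearance = 0.0858 + 0.42 + 0.25 = 0.7558.
Steady-state concentration ratio = CL_old/CL_new = 1 / 0.7558 = 1.3.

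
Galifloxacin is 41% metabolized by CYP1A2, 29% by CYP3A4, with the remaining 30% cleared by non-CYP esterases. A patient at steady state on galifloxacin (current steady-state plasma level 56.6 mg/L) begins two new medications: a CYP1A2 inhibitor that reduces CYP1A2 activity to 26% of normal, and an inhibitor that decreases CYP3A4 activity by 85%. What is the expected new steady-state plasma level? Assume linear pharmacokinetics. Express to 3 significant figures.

CYP1A2: 0.41 × 0.26 = 0.1066
CYP3A4: 0.29 × 0.15 = 0.0435
Other: 0.3 (unchanged)
Relative clearance = 0.1066 + 0.0435 + 0.3 = 0.4501.
New steady-state plasma level = 56.6 / 0.4501 = 126 mg/L (concentration scales inversely with clearance).

126 mg/L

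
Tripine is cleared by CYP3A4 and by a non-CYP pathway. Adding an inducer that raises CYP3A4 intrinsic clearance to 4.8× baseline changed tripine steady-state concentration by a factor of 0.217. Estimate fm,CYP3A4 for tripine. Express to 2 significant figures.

CL'/CL = 1 / 0.217 = 4.608
4.8·fm + (1 − fm) = 4.608
fm = (4.608 − 1) / (4.8 − 1) = 0.95

0.95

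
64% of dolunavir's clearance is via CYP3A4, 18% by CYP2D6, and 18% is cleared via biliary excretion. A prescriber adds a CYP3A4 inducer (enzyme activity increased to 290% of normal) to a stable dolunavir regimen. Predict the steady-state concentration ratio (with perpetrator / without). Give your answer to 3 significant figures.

The CYP3A4 pathway (64% of clearance) increases to 2.9× activity: 0.64 × 2.9 = 1.856.
CYP2D6 (18%) and the residual 18% are unaffected.
CL_new/CL_old = 1.856 + 0.18 + 0.18 = 2.216.
Steady-state concentration is inversely proportional to clearance, so the fold-change is 1 / 2.216 = 0.451.

0.451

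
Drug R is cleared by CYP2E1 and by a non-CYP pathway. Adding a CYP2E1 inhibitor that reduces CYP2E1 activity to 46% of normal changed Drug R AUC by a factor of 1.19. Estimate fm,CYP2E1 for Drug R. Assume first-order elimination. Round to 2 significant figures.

0.30

CL'/CL = 1 / 1.19 = 0.8403
0.46·fm + (1 − fm) = 0.8403
fm = (0.8403 − 1) / (0.46 − 1) = 0.30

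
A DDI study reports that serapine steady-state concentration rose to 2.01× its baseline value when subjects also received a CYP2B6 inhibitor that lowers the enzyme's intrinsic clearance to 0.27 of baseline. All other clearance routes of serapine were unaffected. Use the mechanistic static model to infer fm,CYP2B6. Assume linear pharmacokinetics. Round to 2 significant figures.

0.69

CL'/CL = 1 / 2.01 = 0.4975
0.27·fm + (1 − fm) = 0.4975
fm = (0.4975 − 1) / (0.27 − 1) = 0.69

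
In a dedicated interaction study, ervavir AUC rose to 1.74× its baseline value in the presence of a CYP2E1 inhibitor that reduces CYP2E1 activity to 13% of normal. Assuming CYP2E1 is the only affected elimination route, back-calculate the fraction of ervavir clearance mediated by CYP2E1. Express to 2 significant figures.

0.49

Let fm be the CYP2E1 fraction. New clearance relative to baseline = fm × 0.13 + (1 − fm).
AUC ratio = 1 / (new CL fraction), so new CL fraction = 1 / 1.74 = 0.5747.
fm × 0.13 + 1 − fm = 0.5747  ⇒  fm × (0.13 − 1) = −0.4253  ⇒  fm = 0.49.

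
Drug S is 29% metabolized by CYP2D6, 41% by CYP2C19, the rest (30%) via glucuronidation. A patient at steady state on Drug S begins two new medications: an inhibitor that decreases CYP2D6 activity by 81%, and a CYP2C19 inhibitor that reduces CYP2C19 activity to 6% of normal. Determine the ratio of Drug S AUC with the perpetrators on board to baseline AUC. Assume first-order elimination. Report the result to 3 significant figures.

2.63

The CYP2D6 pathway (29% of clearance) is reduced to 0.19× activity: 0.29 × 0.19 = 0.0551.
The CYP2C19 pathway (41% of clearance) is reduced to 0.06× activity: 0.41 × 0.06 = 0.0246.
The remaining 30% of clearance is unaffected.
Relative clearance = 0.0551 + 0.0246 + 0.3 = 0.3797.
Net AUC ratio = 1 / 0.3797 = 2.63.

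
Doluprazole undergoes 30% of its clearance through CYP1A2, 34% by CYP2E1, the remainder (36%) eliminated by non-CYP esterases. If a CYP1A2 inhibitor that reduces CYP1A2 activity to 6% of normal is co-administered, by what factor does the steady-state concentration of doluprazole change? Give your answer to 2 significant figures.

The CYP1A2 pathway (30% of clearance) is reduced to 0.06× activity: 0.3 × 0.06 = 0.018.
CYP2E1 (34%) and the residual 36% are unaffected.
New clearance relative to baseline: 0.018 + 0.34 + 0.36 = 0.718.
Steady-state concentration is inversely proportional to clearance, so the fold-change is 1 / 0.718 = 1.4.

1.4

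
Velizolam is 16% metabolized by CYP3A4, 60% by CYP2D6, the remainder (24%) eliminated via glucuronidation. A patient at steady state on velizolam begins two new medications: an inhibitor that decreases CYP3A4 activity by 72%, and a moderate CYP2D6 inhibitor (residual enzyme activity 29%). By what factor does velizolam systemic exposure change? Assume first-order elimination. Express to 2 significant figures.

2.2

The CYP3A4 pathway (16% of clearance) drops to 0.28× activity: 0.16 × 0.28 = 0.0448.
The CYP2D6 pathway (60% of clearance) drops to 0.29× activity: 0.6 × 0.29 = 0.174.
The remaining 24% of clearance is unaffected.
CL_new/CL_old = 0.0448 + 0.174 + 0.24 = 0.4588.
Systemic exposure ∝ 1/CL: fold-change = 1 / 0.4588 = 2.2.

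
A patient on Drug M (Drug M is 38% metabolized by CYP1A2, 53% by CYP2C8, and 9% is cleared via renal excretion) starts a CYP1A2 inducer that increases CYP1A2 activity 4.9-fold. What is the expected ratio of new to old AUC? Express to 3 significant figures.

0.403

CYP1A2: 0.38 × 4.9 = 1.862
CYP2C8: 0.53 (unchanged)
Other: 0.09 (unchanged)
CL_new/CL_old = 1.862 + 0.53 + 0.09 = 2.482.
AUC ratio = CL_old/CL_new = 1 / 2.482 = 0.403.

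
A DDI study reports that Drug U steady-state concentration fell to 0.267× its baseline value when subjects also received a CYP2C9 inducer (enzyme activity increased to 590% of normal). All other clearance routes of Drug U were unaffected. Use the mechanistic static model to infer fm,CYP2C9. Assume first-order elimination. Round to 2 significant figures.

Let x = fm,CYP2C9. Because steady-state concentration ∝ 1/CL, relative clearance rose to 1/0.267 = 3.745.
Setting x·5.9 + (1 − x) = 3.745 and solving: x = (3.745 − 1)/(5.9 − 1) = 0.56.

0.56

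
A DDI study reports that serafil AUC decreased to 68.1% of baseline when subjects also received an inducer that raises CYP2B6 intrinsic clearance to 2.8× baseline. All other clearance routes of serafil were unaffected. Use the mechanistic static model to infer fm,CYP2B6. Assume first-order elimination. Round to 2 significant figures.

Let fm be the CYP2B6 fraction. New clearance relative to baseline = fm × 2.8 + (1 − fm).
AUC ratio = 1 / (new CL fraction), so new CL fraction = 1 / 0.681 = 1.468.
fm × 2.8 + 1 − fm = 1.468  ⇒  fm × (2.8 − 1) = 0.4684  ⇒  fm = 0.26.

0.26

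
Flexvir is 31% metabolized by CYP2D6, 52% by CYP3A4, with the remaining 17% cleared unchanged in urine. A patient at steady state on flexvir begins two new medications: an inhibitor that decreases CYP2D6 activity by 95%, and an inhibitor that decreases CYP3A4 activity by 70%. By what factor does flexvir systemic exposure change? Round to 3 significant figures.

CYP2D6: 0.31 × 0.05 = 0.0155
CYP3A4: 0.52 × 0.3 = 0.156
Other: 0.17 (unchanged)
CL_new/CL_old = 0.0155 + 0.156 + 0.17 = 0.3415.
Systemic exposure ∝ 1/CL: fold-change = 1 / 0.3415 = 2.93.

2.93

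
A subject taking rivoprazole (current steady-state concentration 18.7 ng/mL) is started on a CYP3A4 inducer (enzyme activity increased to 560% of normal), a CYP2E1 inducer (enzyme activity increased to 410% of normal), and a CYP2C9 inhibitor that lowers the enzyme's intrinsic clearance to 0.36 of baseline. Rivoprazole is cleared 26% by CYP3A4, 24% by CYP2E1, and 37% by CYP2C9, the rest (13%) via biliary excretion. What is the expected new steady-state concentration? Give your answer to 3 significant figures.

The CYP3A4 pathway (26% of clearance) rises to 5.6× activity: 0.26 × 5.6 = 1.456.
The CYP2E1 pathway (24% of clearance) rises to 4.1× activity: 0.24 × 4.1 = 0.984.
The CYP2C9 pathway (37% of clearance) drops to 0.36× activity: 0.37 × 0.36 = 0.1332.
Non-CYP routes (13%) are unchanged.
Relative clearance = 1.456 + 0.984 + 0.1332 + 0.13 = 2.7032.
Steady-state concentration ∝ 1/CL: new value = 18.7 / 2.7032 = 6.92 ng/mL.

6.92 ng/mL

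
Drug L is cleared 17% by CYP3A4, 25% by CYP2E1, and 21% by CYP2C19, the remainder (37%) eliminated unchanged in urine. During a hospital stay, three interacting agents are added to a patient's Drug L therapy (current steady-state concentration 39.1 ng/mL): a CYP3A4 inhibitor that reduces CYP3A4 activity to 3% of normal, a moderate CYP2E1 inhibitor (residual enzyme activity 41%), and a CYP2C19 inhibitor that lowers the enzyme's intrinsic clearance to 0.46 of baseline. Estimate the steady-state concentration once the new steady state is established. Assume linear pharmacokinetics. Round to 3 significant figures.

68.1 ng/mL

CYP3A4: 0.17 × 0.03 = 0.0051
CYP2E1: 0.25 × 0.41 = 0.1025
CYP2C19: 0.21 × 0.46 = 0.0966
Other: 0.37 (unchanged)
Relative clearance = 0.0051 + 0.1025 + 0.0966 + 0.37 = 0.5742.
Dividing the baseline by the relative clearance: 39.1 / 0.5742 = 68.1 ng/mL.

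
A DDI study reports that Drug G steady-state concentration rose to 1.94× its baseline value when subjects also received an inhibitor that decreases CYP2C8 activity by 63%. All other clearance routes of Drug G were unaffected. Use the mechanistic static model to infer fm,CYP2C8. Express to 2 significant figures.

Call the CYP2C8 fraction fm. After the interaction, CL_new/CL_old = fm × 0.37 + (1 − fm).
Steady-state concentration ratio = 1 / (new CL fraction), so new CL fraction = 1 / 1.94 = 0.5155.
fm × 0.37 + 1 − fm = 0.5155  ⇒  fm × (0.37 − 1) = −0.4845  ⇒  fm = 0.77.

0.77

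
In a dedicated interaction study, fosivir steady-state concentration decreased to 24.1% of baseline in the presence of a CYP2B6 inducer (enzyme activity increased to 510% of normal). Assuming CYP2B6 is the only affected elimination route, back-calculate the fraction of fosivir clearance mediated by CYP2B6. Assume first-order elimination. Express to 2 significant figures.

0.77

Let x = fm,CYP2B6. Because steady-state concentration ∝ 1/CL, relative clearance rose to 1/0.241 = 4.149.
Only the CYP2B6 route changed, so 4.149 = x·5.1 + (1 − x), giving x = 0.77.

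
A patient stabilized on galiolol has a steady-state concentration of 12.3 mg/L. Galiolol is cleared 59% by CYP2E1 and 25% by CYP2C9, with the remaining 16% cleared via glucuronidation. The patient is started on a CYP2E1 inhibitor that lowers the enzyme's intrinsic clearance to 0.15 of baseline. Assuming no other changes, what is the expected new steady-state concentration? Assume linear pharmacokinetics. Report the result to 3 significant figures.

CYP2E1: 0.59 × 0.15 = 0.0885
CYP2C9: 0.25 (unchanged)
Other: 0.16 (unchanged)
New clearance relative to baseline: 0.0885 + 0.25 + 0.16 = 0.4985.
With dosing unchanged, steady-state concentration scales as 1/CL: 12.3 / 0.4985 = 24.7 mg/L.

24.7 mg/L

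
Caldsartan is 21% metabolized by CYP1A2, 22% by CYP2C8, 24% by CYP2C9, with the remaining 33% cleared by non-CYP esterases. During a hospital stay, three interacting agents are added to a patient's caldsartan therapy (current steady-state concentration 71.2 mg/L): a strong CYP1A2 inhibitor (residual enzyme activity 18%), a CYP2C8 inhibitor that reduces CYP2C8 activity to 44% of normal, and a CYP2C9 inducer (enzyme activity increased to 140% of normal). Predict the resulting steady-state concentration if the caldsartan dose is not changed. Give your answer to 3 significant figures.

88.9 mg/L

CYP1A2: 0.21 × 0.18 = 0.0378
CYP2C8: 0.22 × 0.44 = 0.0968
CYP2C9: 0.24 × 1.4 = 0.336
Other: 0.33 (unchanged)
New clearance relative to baseline: 0.0378 + 0.0968 + 0.336 + 0.33 = 0.8006.
Dividing the baseline by the relative clearance: 71.2 / 0.8006 = 88.9 mg/L.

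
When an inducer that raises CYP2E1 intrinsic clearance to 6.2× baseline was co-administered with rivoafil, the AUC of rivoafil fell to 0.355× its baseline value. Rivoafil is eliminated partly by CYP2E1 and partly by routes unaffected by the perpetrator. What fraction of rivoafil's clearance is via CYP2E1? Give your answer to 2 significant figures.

Let x = fm,CYP2E1. Because AUC ∝ 1/CL, relative clearance rose to 1/0.355 = 2.817.
Only the CYP2E1 route changed, so 2.817 = x·6.2 + (1 − x), giving x = 0.35.

0.35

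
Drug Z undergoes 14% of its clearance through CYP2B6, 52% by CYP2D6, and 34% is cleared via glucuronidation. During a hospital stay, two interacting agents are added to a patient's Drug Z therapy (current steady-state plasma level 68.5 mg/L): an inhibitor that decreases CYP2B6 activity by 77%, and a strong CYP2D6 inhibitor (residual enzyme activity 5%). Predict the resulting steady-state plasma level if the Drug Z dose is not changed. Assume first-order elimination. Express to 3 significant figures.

172 mg/L

CYP2B6: 0.14 × 0.23 = 0.0322
CYP2D6: 0.52 × 0.05 = 0.026
Other: 0.34 (unchanged)
New clearance relative to baseline: 0.0322 + 0.026 + 0.34 = 0.3982.
New steady-state plasma level = 68.5 / 0.3982 = 172 mg/L (concentration scales inversely with clearance).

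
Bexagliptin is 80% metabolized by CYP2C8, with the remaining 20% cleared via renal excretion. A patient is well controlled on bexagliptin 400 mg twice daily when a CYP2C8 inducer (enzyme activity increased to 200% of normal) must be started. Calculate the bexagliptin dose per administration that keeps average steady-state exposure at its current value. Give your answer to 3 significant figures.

The CYP2C8 pathway (80% of clearance) increases to 2× activity: 0.8 × 2 = 1.6.
Non-CYP routes (20%) are unchanged.
New clearance relative to baseline: 1.6 + 0.2 = 1.8.
To maintain the same steady-state level, dose must scale with clearance: new dose = 400 × 1.8 = 720 mg.

720 mg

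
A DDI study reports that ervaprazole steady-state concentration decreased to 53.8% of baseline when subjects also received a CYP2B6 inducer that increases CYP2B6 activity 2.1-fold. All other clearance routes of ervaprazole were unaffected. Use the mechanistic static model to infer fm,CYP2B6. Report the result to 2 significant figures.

0.78

Let fm be the CYP2B6 fraction. New clearance relative to baseline = fm × 2.1 + (1 − fm).
Steady-state concentration ratio = 1 / (new CL fraction), so new CL fraction = 1 / 0.538 = 1.859.
fm × 2.1 + 1 − fm = 1.859  ⇒  fm × (2.1 − 1) = 0.8587  ⇒  fm = 0.78.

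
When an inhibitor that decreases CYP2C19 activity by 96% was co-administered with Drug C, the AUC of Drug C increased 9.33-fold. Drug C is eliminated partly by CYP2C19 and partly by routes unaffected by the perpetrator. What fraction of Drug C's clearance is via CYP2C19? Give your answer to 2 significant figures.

0.93

Let x = fm,CYP2C19. Because AUC ∝ 1/CL, relative clearance fell to 1/9.33 = 0.1072.
Only the CYP2C19 route changed, so 0.1072 = x·0.04 + (1 − x), giving x = 0.93.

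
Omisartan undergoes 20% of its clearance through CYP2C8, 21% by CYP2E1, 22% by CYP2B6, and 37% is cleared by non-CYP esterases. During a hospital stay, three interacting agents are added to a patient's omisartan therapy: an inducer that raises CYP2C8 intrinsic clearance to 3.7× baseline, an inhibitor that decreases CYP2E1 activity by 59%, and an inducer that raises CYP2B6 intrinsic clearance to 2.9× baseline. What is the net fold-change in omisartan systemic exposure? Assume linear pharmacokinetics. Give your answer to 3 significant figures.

0.545

The CYP2C8 pathway (20% of clearance) increases to 3.7× activity: 0.2 × 3.7 = 0.74.
The CYP2E1 pathway (21% of clearance) drops to 0.41× activity: 0.21 × 0.41 = 0.0861.
The CYP2B6 pathway (22% of clearance) increases to 2.9× activity: 0.22 × 2.9 = 0.638.
The remaining 37% of clearance is unaffected.
New clearance relative to baseline: 0.74 + 0.0861 + 0.638 + 0.37 = 1.8341.
Net systemic exposure ratio = 1 / 1.8341 = 0.545.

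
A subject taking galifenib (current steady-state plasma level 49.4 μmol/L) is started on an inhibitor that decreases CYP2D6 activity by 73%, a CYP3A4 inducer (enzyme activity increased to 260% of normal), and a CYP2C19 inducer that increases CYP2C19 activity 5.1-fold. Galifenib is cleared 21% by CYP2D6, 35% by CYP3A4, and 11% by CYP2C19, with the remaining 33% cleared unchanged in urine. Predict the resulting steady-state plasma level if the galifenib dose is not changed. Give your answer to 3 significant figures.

26.6 μmol/L

CYP2D6: 0.21 × 0.27 = 0.0567
CYP3A4: 0.35 × 2.6 = 0.91
CYP2C19: 0.11 × 5.1 = 0.561
Other: 0.33 (unchanged)
CL_new/CL_old = 0.0567 + 0.91 + 0.561 + 0.33 = 1.8577.
Steady-state plasma level ∝ 1/CL: new value = 49.4 / 1.8577 = 26.6 μmol/L.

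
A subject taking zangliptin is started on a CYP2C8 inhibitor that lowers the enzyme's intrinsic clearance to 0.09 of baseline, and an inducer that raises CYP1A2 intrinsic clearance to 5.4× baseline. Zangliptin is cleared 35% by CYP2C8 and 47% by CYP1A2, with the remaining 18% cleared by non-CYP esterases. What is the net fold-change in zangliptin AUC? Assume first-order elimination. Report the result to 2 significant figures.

CYP2C8: 0.35 × 0.09 = 0.0315
CYP1A2: 0.47 × 5.4 = 2.538
Other: 0.18 (unchanged)
New clearance relative to baseline: 0.0315 + 2.538 + 0.18 = 2.7495.
AUC ∝ 1/CL: fold-change = 1 / 2.7495 = 0.36.

0.36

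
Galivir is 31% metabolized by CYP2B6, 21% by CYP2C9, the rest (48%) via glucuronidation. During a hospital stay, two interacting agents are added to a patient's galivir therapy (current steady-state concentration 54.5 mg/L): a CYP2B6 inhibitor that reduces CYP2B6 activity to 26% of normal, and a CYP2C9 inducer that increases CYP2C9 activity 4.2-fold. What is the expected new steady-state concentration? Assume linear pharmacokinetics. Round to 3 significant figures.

37.8 mg/L

The CYP2B6 pathway (31% of clearance) is reduced to 0.26× activity: 0.31 × 0.26 = 0.0806.
The CYP2C9 pathway (21% of clearance) increases to 4.2× activity: 0.21 × 4.2 = 0.882.
Non-CYP routes (48%) are unchanged.
Relative clearance = 0.0806 + 0.882 + 0.48 = 1.4426.
New steady-state concentration = 54.5 / 1.4426 = 37.8 mg/L (concentration scales inversely with clearance).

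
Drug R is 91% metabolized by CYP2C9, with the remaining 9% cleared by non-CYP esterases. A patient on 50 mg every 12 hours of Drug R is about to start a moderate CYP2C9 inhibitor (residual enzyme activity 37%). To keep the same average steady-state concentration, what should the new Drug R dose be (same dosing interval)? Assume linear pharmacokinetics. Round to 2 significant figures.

CYP2C9: 0.91 × 0.37 = 0.3367
Other: 0.09 (unchanged)
New clearance relative to baseline: 0.3367 + 0.09 = 0.4267.
Exposure is unchanged when dose changes in proportion to clearance. New dose = 50 mg × 0.4267 = 21 mg.

21 mg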